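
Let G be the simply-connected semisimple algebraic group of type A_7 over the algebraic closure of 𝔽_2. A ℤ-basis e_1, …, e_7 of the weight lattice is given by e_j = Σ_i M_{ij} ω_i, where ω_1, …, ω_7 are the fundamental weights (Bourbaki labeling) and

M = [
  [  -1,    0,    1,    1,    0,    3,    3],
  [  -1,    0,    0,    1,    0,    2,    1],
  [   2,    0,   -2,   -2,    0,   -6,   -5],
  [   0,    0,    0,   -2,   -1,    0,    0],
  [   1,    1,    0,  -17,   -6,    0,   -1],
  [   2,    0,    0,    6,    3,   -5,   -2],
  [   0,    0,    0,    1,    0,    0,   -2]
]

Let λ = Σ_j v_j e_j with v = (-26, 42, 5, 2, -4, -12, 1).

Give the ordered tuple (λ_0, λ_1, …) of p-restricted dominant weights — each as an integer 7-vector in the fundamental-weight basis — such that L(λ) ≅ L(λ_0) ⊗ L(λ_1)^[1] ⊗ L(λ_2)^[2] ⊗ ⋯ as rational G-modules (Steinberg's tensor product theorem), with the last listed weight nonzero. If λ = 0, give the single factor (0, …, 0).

ω-coordinates c = M·v, v = (-26, 42, 5, 2, -4, -12, 1):
  c_1 = (-1)·(-26) + (0)·(42) + (1)·(5) + (1)·(2) + (0)·(-4) + (3)·(-12) + (3)·(1) = 0
  c_2 = (-1)·(-26) + (0)·(42) + (0)·(5) + (1)·(2) + (0)·(-4) + (2)·(-12) + (1)·(1) = 5
  c_3 = (2)·(-26) + (0)·(42) + (-2)·(5) + (-2)·(2) + (0)·(-4) + (-6)·(-12) + (-5)·(1) = 1
  c_4 = (0)·(-26) + (0)·(42) + (0)·(5) + (-2)·(2) + (-1)·(-4) + (0)·(-12) + (0)·(1) = 0
  c_5 = (1)·(-26) + (1)·(42) + (0)·(5) + (-17)·(2) + (-6)·(-4) + (0)·(-12) + (-1)·(1) = 5
  c_6 = (2)·(-26) + (0)·(42) + (0)·(5) + (6)·(2) + (3)·(-4) + (-5)·(-12) + (-2)·(1) = 6
  c_7 = (0)·(-26) + (0)·(42) + (0)·(5) + (1)·(2) + (0)·(-4) + (0)·(-12) + (-2)·(1) = 0
Base-2 expansion of each c_i:
  c_1 = 0
  c_2 = 5 = 1·2^0 + 0·2^1 + 1·2^2
  c_3 = 1 = 1·2^0
  c_4 = 0
  c_5 = 5 = 1·2^0 + 0·2^1 + 1·2^2
  c_6 = 6 = 0·2^0 + 1·2^1 + 1·2^2
  c_7 = 0
p-restricted factor λ_0 = (0, 1, 1, 0, 1, 0, 0)
p-restricted factor λ_1 = (0, 0, 0, 0, 0, 1, 0)
p-restricted factor λ_2 = (0, 1, 0, 0, 1, 1, 0)

((0, 1, 1, 0, 1, 0, 0), (0, 0, 0, 0, 0, 1, 0), (0, 1, 0, 0, 1, 1, 0))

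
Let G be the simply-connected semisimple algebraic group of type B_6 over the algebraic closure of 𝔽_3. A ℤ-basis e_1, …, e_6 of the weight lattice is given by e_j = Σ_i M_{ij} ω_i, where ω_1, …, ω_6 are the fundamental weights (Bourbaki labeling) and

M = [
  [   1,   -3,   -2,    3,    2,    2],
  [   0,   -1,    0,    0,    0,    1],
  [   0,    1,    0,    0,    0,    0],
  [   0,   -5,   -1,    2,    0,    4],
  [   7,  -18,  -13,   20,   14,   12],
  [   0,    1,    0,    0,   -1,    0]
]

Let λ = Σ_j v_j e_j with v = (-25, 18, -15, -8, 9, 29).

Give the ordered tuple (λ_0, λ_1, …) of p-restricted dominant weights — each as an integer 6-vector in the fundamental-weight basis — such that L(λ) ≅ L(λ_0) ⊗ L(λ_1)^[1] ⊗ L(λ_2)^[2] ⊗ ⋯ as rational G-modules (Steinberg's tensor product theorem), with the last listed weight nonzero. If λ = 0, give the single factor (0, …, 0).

((0, 2, 0, 1, 1, 0), (1, 0, 0, 2, 0, 0), (0, 1, 2, 2, 1, 1))

Compute c_i = Σ_j M_{ij} v_j with v = (-25, 18, -15, -8, 9, 29):
  c_1 = (1)·(-25) + (-3)·(18) + (-2)·(-15) + (3)·(-8) + 2·9 + 2·29 = 3
  c_2 = (0)·(-25) + (-1)·(18) + (0)·(-15) + (0)·(-8) + 0·9 + 1·29 = 11
  c_3 = (0)·(-25) + 1·18 + (0)·(-15) + (0)·(-8) + 0·9 + 0·29 = 18
  c_4 = (0)·(-25) + (-5)·(18) + (-1)·(-15) + (2)·(-8) + 0·9 + 4·29 = 25
  c_5 = (7)·(-25) + (-18)·(18) + (-13)·(-15) + (20)·(-8) + 14·9 + 12·29 = 10
  c_6 = (0)·(-25) + 1·18 + (0)·(-15) + (0)·(-8) + (-1)·(9) + 0·29 = 9
Expand coordinatewise in base 3:
  c_1 = 3 = 0·3^0 + 1·3^1
  c_2 = 11 = 2·3^0 + 0·3^1 + 1·3^2
  c_3 = 18 = 0·3^0 + 0·3^1 + 2·3^2
  c_4 = 25 = 1·3^0 + 2·3^1 + 2·3^2
  c_5 = 10 = 1·3^0 + 0·3^1 + 1·3^2
  c_6 = 9 = 0·3^0 + 0·3^1 + 1·3^2
λ_0 = (0, 2, 0, 1, 1, 0)
λ_1 = (1, 0, 0, 2, 0, 0)
λ_2 = (0, 1, 2, 2, 1, 1)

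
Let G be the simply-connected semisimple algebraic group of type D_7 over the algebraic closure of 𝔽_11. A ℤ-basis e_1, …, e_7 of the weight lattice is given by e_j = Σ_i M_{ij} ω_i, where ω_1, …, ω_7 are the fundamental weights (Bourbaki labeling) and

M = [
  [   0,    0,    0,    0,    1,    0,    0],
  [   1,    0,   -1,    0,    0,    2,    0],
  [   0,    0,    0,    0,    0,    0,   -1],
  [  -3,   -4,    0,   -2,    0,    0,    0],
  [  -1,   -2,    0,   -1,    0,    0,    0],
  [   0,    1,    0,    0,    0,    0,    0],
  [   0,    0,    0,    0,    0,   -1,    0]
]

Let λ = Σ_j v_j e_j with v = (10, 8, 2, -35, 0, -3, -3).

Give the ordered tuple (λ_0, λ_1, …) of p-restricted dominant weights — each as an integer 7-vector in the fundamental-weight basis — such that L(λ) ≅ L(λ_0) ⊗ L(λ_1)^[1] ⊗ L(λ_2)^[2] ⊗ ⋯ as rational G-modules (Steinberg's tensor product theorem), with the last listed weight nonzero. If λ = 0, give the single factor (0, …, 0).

In the fundamental-weight basis, λ has coordinates c = M·v (v = (10, 8, 2, -35, 0, -3, -3)):
  c_1 = 0*10 + 0*8 + 0*2 + 0*-35 + 1*0 + 0*-3 + 0*-3 = 0
  c_2 = 1*10 + 0*8 + -1*2 + 0*-35 + 0*0 + 2*-3 + 0*-3 = 2
  c_3 = 0*10 + 0*8 + 0*2 + 0*-35 + 0*0 + 0*-3 + -1*-3 = 3
  c_4 = -3*10 + -4*8 + 0*2 + -2*-35 + 0*0 + 0*-3 + 0*-3 = 8
  c_5 = -1*10 + -2*8 + 0*2 + -1*-35 + 0*0 + 0*-3 + 0*-3 = 9
  c_6 = 0*10 + 1*8 + 0*2 + 0*-35 + 0*0 + 0*-3 + 0*-3 = 8
  c_7 = 0*10 + 0*8 + 0*2 + 0*-35 + 0*0 + -1*-3 + 0*-3 = 3
Writing each c_i in base p = 11:
  c_1 = 0
  c_2 = 2 = 2·11^0
  c_3 = 3 = 3·11^0
  c_4 = 8 = 8·11^0
  c_5 = 9 = 9·11^0
  c_6 = 8 = 8·11^0
  c_7 = 3 = 3·11^0
Factor λ_0 = (0, 2, 3, 8, 9, 8, 3)

((0, 2, 3, 8, 9, 8, 3),)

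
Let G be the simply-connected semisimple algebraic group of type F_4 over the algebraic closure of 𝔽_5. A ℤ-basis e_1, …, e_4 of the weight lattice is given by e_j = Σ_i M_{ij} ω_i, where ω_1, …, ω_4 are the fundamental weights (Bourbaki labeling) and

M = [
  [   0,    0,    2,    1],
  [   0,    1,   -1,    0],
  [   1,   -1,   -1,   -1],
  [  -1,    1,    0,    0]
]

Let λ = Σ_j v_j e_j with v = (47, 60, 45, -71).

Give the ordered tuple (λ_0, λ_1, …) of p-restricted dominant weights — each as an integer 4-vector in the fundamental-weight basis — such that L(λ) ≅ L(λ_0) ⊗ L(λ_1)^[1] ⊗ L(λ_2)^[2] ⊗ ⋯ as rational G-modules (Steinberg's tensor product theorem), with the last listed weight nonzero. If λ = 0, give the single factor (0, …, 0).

Compute c_i = Σ_j M_{ij} v_j with v = (47, 60, 45, -71):
  c_1 = 0*47 + 0*60 + 2*45 + 1*-71 = 19
  c_2 = 0*47 + 1*60 + -1*45 + 0*-71 = 15
  c_3 = 1*47 + -1*60 + -1*45 + -1*-71 = 13
  c_4 = -1*47 + 1*60 + 0*45 + 0*-71 = 13
p = 5; digits c_i = Σ_j d_{ij}·5^j, 0 ≤ d_{ij} < 5:
  c_1 = 19 = 4·5^0 + 3·5^1
  c_2 = 15 = 0·5^0 + 3·5^1
  c_3 = 13 = 3·5^0 + 2·5^1
  c_4 = 13 = 3·5^0 + 2·5^1
p-restricted factor λ_0 = (4, 0, 3, 3)
p-restricted factor λ_1 = (3, 3, 2, 2)

((4, 0, 3, 3), (3, 3, 2, 2))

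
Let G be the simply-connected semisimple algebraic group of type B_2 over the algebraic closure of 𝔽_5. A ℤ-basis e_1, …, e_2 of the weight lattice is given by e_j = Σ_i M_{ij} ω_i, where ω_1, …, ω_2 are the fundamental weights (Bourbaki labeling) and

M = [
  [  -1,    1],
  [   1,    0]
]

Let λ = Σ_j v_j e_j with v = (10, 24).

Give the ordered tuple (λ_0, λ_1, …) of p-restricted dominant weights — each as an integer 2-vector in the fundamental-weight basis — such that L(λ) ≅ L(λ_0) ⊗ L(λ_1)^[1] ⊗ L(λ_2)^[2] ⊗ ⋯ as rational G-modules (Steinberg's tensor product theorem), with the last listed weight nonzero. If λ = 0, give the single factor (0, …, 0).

((4, 0), (2, 2))

Change of basis e → ω: c = M·v where v = (10, 24):
  c_1 = (-1)·(10) + 1·24 = 14
  c_2 = 1·10 + 0·24 = 10
Expand coordinatewise in base 5:
  c_1 = 14 = 4·5^0 + 2·5^1
  c_2 = 10 = 0·5^0 + 2·5^1
Factor λ_0 = (4, 0)
Factor λ_1 = (2, 2)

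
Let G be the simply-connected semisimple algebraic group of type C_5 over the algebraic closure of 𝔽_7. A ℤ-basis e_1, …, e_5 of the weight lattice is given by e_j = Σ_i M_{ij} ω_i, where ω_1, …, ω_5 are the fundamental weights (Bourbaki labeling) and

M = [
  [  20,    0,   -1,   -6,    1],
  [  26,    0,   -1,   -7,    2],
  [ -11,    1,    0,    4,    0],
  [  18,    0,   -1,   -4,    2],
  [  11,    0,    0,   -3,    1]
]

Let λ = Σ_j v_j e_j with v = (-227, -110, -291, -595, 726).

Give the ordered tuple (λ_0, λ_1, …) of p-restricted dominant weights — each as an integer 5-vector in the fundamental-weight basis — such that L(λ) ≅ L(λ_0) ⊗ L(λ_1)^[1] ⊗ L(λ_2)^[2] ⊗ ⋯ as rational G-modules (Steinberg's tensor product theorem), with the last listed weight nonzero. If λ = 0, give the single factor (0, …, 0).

((5, 6, 0, 2, 0), (6, 0, 1, 5, 2))

ω-coordinates c = M·v, v = (-227, -110, -291, -595, 726):
  c_1 = 20*-227 + 0*-110 + -1*-291 + -6*-595 + 1*726 = 47
  c_2 = 26*-227 + 0*-110 + -1*-291 + -7*-595 + 2*726 = 6
  c_3 = -11*-227 + 1*-110 + 0*-291 + 4*-595 + 0*726 = 7
  c_4 = 18*-227 + 0*-110 + -1*-291 + -4*-595 + 2*726 = 37
  c_5 = 11*-227 + 0*-110 + 0*-291 + -3*-595 + 1*726 = 14
p = 7; digits c_i = Σ_j d_{ij}·7^j, 0 ≤ d_{ij} < 7:
  c_1 = 47 = 5·7^0 + 6·7^1
  c_2 = 6 = 6·7^0
  c_3 = 7 = 0·7^0 + 1·7^1
  c_4 = 37 = 2·7^0 + 5·7^1
  c_5 = 14 = 0·7^0 + 2·7^1
Factor λ_0 = (5, 6, 0, 2, 0)
Factor λ_1 = (6, 0, 1, 5, 2)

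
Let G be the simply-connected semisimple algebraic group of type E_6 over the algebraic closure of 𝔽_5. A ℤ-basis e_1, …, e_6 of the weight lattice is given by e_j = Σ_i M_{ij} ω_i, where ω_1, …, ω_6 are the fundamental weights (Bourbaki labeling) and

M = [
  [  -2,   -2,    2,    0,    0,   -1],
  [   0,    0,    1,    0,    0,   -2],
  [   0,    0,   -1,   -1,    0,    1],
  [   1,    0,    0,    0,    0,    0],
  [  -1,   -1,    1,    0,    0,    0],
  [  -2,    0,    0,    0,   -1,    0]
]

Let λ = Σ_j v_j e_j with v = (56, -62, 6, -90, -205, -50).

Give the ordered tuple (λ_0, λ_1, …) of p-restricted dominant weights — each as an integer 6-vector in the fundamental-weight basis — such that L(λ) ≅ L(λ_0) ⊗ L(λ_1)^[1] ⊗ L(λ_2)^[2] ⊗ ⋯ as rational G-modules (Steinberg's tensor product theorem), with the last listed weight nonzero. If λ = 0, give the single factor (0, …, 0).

((4, 1, 4, 1, 2, 3), (4, 1, 1, 1, 2, 3), (2, 4, 1, 2, 0, 3))

Change of basis e → ω: c = M·v where v = (56, -62, 6, -90, -205, -50):
  c_1 = (-2)·(56) + (-2)·(-62) + (2)·(6) + (0)·(-90) + (0)·(-205) + (-1)·(-50) = 74
  c_2 = (0)·(56) + (0)·(-62) + (1)·(6) + (0)·(-90) + (0)·(-205) + (-2)·(-50) = 106
  c_3 = (0)·(56) + (0)·(-62) + (-1)·(6) + (-1)·(-90) + (0)·(-205) + (1)·(-50) = 34
  c_4 = (1)·(56) + (0)·(-62) + (0)·(6) + (0)·(-90) + (0)·(-205) + (0)·(-50) = 56
  c_5 = (-1)·(56) + (-1)·(-62) + (1)·(6) + (0)·(-90) + (0)·(-205) + (0)·(-50) = 12
  c_6 = (-2)·(56) + (0)·(-62) + (0)·(6) + (0)·(-90) + (-1)·(-205) + (0)·(-50) = 93
Expand coordinatewise in base 5:
  c_1 = 74 = 4·5^0 + 4·5^1 + 2·5^2
  c_2 = 106 = 1·5^0 + 1·5^1 + 4·5^2
  c_3 = 34 = 4·5^0 + 1·5^1 + 1·5^2
  c_4 = 56 = 1·5^0 + 1·5^1 + 2·5^2
  c_5 = 12 = 2·5^0 + 2·5^1
  c_6 = 93 = 3·5^0 + 3·5^1 + 3·5^2
λ_0 = (4, 1, 4, 1, 2, 3)
λ_1 = (4, 1, 1, 1, 2, 3)
λ_2 = (2, 4, 1, 2, 0, 3)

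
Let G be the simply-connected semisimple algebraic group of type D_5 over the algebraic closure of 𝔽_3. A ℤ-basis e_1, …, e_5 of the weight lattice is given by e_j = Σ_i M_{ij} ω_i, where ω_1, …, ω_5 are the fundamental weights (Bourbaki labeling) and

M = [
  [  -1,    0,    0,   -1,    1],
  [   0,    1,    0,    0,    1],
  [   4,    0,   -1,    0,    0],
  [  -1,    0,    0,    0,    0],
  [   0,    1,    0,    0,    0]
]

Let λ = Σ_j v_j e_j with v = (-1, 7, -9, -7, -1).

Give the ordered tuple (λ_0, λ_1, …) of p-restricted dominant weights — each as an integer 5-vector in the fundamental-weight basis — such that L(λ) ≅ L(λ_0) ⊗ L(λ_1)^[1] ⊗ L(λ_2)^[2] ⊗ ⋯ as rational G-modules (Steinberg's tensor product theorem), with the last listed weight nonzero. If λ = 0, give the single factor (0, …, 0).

((1, 0, 2, 1, 1), (2, 2, 1, 0, 2))

Converting to the ω-basis (c_i = row i of M dotted with v = (-1, 7, -9, -7, -1)):
  c_1 = (-1)·(-1) + (0)·(7) + (0)·(-9) + (-1)·(-7) + (1)·(-1) = 7
  c_2 = (0)·(-1) + (1)·(7) + (0)·(-9) + (0)·(-7) + (1)·(-1) = 6
  c_3 = (4)·(-1) + (0)·(7) + (-1)·(-9) + (0)·(-7) + (0)·(-1) = 5
  c_4 = (-1)·(-1) + (0)·(7) + (0)·(-9) + (0)·(-7) + (0)·(-1) = 1
  c_5 = (0)·(-1) + (1)·(7) + (0)·(-9) + (0)·(-7) + (0)·(-1) = 7
Writing each c_i in base p = 3:
  c_1 = 7 = 1·3^0 + 2·3^1
  c_2 = 6 = 0·3^0 + 2·3^1
  c_3 = 5 = 2·3^0 + 1·3^1
  c_4 = 1 = 1·3^0
  c_5 = 7 = 1·3^0 + 2·3^1
λ_0 = (1, 0, 2, 1, 1)
λ_1 = (2, 2, 1, 0, 2)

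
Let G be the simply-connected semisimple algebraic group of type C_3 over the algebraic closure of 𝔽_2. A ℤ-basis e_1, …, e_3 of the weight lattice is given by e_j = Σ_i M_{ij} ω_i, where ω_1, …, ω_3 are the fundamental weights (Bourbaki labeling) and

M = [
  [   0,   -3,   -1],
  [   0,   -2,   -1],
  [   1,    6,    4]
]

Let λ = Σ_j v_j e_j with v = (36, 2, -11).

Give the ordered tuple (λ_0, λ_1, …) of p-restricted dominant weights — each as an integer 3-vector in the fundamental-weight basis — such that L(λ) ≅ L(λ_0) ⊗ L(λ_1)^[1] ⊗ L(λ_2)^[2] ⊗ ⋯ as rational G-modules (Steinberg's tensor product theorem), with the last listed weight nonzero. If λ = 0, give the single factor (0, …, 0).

Converting to the ω-basis (c_i = row i of M dotted with v = (36, 2, -11)):
  c_1 = 0*36 + -3*2 + -1*-11 = 5
  c_2 = 0*36 + -2*2 + -1*-11 = 7
  c_3 = 1*36 + 6*2 + 4*-11 = 4
Writing each c_i in base p = 2:
  c_1 = 5 = 1·2^0 + 0·2^1 + 1·2^2
  c_2 = 7 = 1·2^0 + 1·2^1 + 1·2^2
  c_3 = 4 = 0·2^0 + 0·2^1 + 1·2^2
λ_0 = (1, 1, 0)
λ_1 = (0, 1, 0)
λ_2 = (1, 1, 1)

((1, 1, 0), (0, 1, 0), (1, 1, 1))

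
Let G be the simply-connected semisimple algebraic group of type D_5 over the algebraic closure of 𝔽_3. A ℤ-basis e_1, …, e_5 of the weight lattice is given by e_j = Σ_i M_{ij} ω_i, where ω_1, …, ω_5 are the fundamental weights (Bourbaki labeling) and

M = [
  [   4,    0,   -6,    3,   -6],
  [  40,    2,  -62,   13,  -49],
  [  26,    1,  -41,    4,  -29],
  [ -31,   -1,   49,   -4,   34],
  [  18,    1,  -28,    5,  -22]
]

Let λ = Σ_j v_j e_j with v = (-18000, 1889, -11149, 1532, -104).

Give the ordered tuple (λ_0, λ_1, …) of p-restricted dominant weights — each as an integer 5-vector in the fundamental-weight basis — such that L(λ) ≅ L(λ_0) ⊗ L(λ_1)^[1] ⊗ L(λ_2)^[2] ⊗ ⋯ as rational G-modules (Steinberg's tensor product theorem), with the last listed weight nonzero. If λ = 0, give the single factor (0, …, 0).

Converting to the ω-basis (c_i = row i of M dotted with v = (-18000, 1889, -11149, 1532, -104)):
  c_1 = 4*-18000 + 0*1889 + -6*-11149 + 3*1532 + -6*-104 = 114
  c_2 = 40*-18000 + 2*1889 + -62*-11149 + 13*1532 + -49*-104 = 28
  c_3 = 26*-18000 + 1*1889 + -41*-11149 + 4*1532 + -29*-104 = 142
  c_4 = -31*-18000 + -1*1889 + 49*-11149 + -4*1532 + 34*-104 = 146
  c_5 = 18*-18000 + 1*1889 + -28*-11149 + 5*1532 + -22*-104 = 9
Writing each c_i in base p = 3:
  c_1 = 114 = 0·3^0 + 2·3^1 + 0·3^2 + 1·3^3 + 1·3^4
  c_2 = 28 = 1·3^0 + 0·3^1 + 0·3^2 + 1·3^3
  c_3 = 142 = 1·3^0 + 2·3^1 + 0·3^2 + 2·3^3 + 1·3^4
  c_4 = 146 = 2·3^0 + 0·3^1 + 1·3^2 + 2·3^3 + 1·3^4
  c_5 = 9 = 0·3^0 + 0·3^1 + 1·3^2
p-restricted factor λ_0 = (0, 1, 1, 2, 0)
p-restricted factor λ_1 = (2, 0, 2, 0, 0)
p-restricted factor λ_2 = (0, 0, 0, 1, 1)
p-restricted factor λ_3 = (1, 1, 2, 2, 0)
p-restricted factor λ_4 = (1, 0, 1, 1, 0)

((0, 1, 1, 2, 0), (2, 0, 2, 0, 0), (0, 0, 0, 1, 1), (1, 1, 2, 2, 0), (1, 0, 1, 1, 0))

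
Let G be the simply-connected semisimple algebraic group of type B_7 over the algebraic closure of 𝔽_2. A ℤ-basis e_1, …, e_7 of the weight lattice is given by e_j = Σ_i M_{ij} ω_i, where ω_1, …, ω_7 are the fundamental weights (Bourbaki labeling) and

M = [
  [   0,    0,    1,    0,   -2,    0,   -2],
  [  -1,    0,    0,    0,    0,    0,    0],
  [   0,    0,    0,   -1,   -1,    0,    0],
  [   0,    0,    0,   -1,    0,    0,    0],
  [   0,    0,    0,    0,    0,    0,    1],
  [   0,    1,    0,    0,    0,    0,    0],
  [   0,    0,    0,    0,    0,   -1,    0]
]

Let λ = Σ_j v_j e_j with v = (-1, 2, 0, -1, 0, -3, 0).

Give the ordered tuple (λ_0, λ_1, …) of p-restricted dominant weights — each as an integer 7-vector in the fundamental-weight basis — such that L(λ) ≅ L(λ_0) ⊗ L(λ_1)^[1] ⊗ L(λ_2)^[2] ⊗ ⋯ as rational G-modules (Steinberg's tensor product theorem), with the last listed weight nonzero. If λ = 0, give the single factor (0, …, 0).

In the fundamental-weight basis, λ has coordinates c = M·v (v = (-1, 2, 0, -1, 0, -3, 0)):
  c_1 = 0*-1 + 0*2 + 1*0 + 0*-1 + -2*0 + 0*-3 + -2*0 = 0
  c_2 = -1*-1 + 0*2 + 0*0 + 0*-1 + 0*0 + 0*-3 + 0*0 = 1
  c_3 = 0*-1 + 0*2 + 0*0 + -1*-1 + -1*0 + 0*-3 + 0*0 = 1
  c_4 = 0*-1 + 0*2 + 0*0 + -1*-1 + 0*0 + 0*-3 + 0*0 = 1
  c_5 = 0*-1 + 0*2 + 0*0 + 0*-1 + 0*0 + 0*-3 + 1*0 = 0
  c_6 = 0*-1 + 1*2 + 0*0 + 0*-1 + 0*0 + 0*-3 + 0*0 = 2
  c_7 = 0*-1 + 0*2 + 0*0 + 0*-1 + 0*0 + -1*-3 + 0*0 = 3
Writing each c_i in base p = 2:
  c_1 = 0
  c_2 = 1 = 1·2^0
  c_3 = 1 = 1·2^0
  c_4 = 1 = 1·2^0
  c_5 = 0
  c_6 = 2 = 0·2^0 + 1·2^1
  c_7 = 3 = 1·2^0 + 1·2^1
Factor λ_0 = (0, 1, 1, 1, 0, 0, 1)
Factor λ_1 = (0, 0, 0, 0, 0, 1, 1)

((0, 1, 1, 1, 0, 0, 1), (0, 0, 0, 0, 0, 1, 1))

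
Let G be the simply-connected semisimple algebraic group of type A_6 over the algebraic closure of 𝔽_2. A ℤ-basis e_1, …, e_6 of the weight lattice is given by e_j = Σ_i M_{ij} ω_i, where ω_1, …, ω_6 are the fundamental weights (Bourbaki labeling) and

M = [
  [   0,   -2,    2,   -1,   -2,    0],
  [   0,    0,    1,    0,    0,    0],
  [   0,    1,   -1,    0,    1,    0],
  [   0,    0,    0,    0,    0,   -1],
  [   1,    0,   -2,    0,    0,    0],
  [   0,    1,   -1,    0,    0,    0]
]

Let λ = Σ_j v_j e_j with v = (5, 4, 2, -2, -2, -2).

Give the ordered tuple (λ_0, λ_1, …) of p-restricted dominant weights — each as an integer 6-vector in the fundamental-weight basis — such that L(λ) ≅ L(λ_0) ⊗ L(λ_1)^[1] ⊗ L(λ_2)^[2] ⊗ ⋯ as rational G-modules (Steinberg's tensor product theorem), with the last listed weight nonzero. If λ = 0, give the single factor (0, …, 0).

In the fundamental-weight basis, λ has coordinates c = M·v (v = (5, 4, 2, -2, -2, -2)):
  c_1 = 0·5 + (-2)·(4) + 2·2 + (-1)·(-2) + (-2)·(-2) + (0)·(-2) = 2
  c_2 = 0·5 + 0·4 + 1·2 + (0)·(-2) + (0)·(-2) + (0)·(-2) = 2
  c_3 = 0·5 + 1·4 + (-1)·(2) + (0)·(-2) + (1)·(-2) + (0)·(-2) = 0
  c_4 = 0·5 + 0·4 + 0·2 + (0)·(-2) + (0)·(-2) + (-1)·(-2) = 2
  c_5 = 1·5 + 0·4 + (-2)·(2) + (0)·(-2) + (0)·(-2) + (0)·(-2) = 1
  c_6 = 0·5 + 1·4 + (-1)·(2) + (0)·(-2) + (0)·(-2) + (0)·(-2) = 2
Base-2 expansion of each c_i:
  c_1 = 2 = 0·2^0 + 1·2^1
  c_2 = 2 = 0·2^0 + 1·2^1
  c_3 = 0
  c_4 = 2 = 0·2^0 + 1·2^1
  c_5 = 1 = 1·2^0
  c_6 = 2 = 0·2^0 + 1·2^1
λ_0 = (0, 0, 0, 0, 1, 0)
λ_1 = (1, 1, 0, 1, 0, 1)

((0, 0, 0, 0, 1, 0), (1, 1, 0, 1, 0, 1))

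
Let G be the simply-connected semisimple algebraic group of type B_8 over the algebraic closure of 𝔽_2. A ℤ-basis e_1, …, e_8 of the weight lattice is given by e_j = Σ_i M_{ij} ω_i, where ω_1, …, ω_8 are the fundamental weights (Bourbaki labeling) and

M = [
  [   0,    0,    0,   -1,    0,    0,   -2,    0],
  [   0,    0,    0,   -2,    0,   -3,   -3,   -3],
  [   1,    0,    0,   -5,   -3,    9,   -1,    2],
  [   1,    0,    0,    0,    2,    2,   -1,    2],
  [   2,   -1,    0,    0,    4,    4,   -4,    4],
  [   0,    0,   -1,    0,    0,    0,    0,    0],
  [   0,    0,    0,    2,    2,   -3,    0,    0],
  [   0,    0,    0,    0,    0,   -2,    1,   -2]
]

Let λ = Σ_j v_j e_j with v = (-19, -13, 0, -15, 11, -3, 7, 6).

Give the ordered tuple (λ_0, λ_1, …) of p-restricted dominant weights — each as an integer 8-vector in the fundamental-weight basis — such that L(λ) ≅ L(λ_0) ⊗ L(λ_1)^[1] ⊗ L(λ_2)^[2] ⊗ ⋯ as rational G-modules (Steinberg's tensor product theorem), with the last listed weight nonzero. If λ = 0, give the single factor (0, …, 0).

((1, 0, 1, 0, 1, 0, 1, 1), (0, 0, 0, 1, 1, 0, 0, 0))

ω-coordinates c = M·v, v = (-19, -13, 0, -15, 11, -3, 7, 6):
  c_1 = (0)·(-19) + (0)·(-13) + 0·0 + (-1)·(-15) + 0·11 + (0)·(-3) + (-2)·(7) + 0·6 = 1
  c_2 = (0)·(-19) + (0)·(-13) + 0·0 + (-2)·(-15) + 0·11 + (-3)·(-3) + (-3)·(7) + (-3)·(6) = 0
  c_3 = (1)·(-19) + (0)·(-13) + 0·0 + (-5)·(-15) + (-3)·(11) + (9)·(-3) + (-1)·(7) + 2·6 = 1
  c_4 = (1)·(-19) + (0)·(-13) + 0·0 + (0)·(-15) + 2·11 + (2)·(-3) + (-1)·(7) + 2·6 = 2
  c_5 = (2)·(-19) + (-1)·(-13) + 0·0 + (0)·(-15) + 4·11 + (4)·(-3) + (-4)·(7) + 4·6 = 3
  c_6 = (0)·(-19) + (0)·(-13) + (-1)·(0) + (0)·(-15) + 0·11 + (0)·(-3) + 0·7 + 0·6 = 0
  c_7 = (0)·(-19) + (0)·(-13) + 0·0 + (2)·(-15) + 2·11 + (-3)·(-3) + 0·7 + 0·6 = 1
  c_8 = (0)·(-19) + (0)·(-13) + 0·0 + (0)·(-15) + 0·11 + (-2)·(-3) + 1·7 + (-2)·(6) = 1
Base-2 expansion of each c_i:
  c_1 = 1 = 1·2^0
  c_2 = 0
  c_3 = 1 = 1·2^0
  c_4 = 2 = 0·2^0 + 1·2^1
  c_5 = 3 = 1·2^0 + 1·2^1
  c_6 = 0
  c_7 = 1 = 1·2^0
  c_8 = 1 = 1·2^0
p-restricted factor λ_0 = (1, 0, 1, 0, 1, 0, 1, 1)
p-restricted factor λ_1 = (0, 0, 0, 1, 1, 0, 0, 0)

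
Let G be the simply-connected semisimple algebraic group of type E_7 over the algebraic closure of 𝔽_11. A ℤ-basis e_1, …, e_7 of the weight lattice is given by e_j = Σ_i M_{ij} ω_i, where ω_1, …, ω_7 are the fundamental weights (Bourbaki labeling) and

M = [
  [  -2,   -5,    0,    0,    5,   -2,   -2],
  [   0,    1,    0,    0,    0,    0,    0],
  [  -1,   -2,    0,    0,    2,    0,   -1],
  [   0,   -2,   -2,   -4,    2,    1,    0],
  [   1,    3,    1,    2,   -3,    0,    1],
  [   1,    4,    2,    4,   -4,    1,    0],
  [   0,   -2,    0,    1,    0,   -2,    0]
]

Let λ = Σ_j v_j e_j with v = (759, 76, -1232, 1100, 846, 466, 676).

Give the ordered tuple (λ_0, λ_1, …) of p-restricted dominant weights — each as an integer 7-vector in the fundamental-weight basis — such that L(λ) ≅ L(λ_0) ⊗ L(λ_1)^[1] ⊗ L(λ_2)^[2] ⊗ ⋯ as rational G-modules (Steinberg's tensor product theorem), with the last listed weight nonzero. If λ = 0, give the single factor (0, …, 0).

Change of basis e → ω: c = M·v where v = (759, 76, -1232, 1100, 846, 466, 676):
  c_1 = -2*759 + -5*76 + 0*-1232 + 0*1100 + 5*846 + -2*466 + -2*676 = 48
  c_2 = 0*759 + 1*76 + 0*-1232 + 0*1100 + 0*846 + 0*466 + 0*676 = 76
  c_3 = -1*759 + -2*76 + 0*-1232 + 0*1100 + 2*846 + 0*466 + -1*676 = 105
  c_4 = 0*759 + -2*76 + -2*-1232 + -4*1100 + 2*846 + 1*466 + 0*676 = 70
  c_5 = 1*759 + 3*76 + 1*-1232 + 2*1100 + -3*846 + 0*466 + 1*676 = 93
  c_6 = 1*759 + 4*76 + 2*-1232 + 4*1100 + -4*846 + 1*466 + 0*676 = 81
  c_7 = 0*759 + -2*76 + 0*-1232 + 1*1100 + 0*846 + -2*466 + 0*676 = 16
p = 11; digits c_i = Σ_j d_{ij}·11^j, 0 ≤ d_{ij} < 11:
  c_1 = 48 = 4·11^0 + 4·11^1
  c_2 = 76 = 10·11^0 + 6·11^1
  c_3 = 105 = 6·11^0 + 9·11^1
  c_4 = 70 = 4·11^0 + 6·11^1
  c_5 = 93 = 5·11^0 + 8·11^1
  c_6 = 81 = 4·11^0 + 7·11^1
  c_7 = 16 = 5·11^0 + 1·11^1
p-restricted factor λ_0 = (4, 10, 6, 4, 5, 4, 5)
p-restricted factor λ_1 = (4, 6, 9, 6, 8, 7, 1)

((4, 10, 6, 4, 5, 4, 5), (4, 6, 9, 6, 8, 7, 1))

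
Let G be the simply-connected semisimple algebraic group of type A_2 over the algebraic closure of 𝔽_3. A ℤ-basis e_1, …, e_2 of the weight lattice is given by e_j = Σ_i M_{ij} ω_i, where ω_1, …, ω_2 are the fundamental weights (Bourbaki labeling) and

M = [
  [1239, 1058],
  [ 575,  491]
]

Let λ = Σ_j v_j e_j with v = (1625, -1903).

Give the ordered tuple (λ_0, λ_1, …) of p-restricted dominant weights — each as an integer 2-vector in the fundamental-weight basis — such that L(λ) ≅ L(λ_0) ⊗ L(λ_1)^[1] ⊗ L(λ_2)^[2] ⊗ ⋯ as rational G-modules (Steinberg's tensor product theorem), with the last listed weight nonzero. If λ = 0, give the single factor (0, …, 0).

In the fundamental-weight basis, λ has coordinates c = M·v (v = (1625, -1903)):
  c_1 = 1239·1625 + (1058)·(-1903) = 1
  c_2 = 575·1625 + (491)·(-1903) = 2
p = 3; digits c_i = Σ_j d_{ij}·3^j, 0 ≤ d_{ij} < 3:
  c_1 = 1 = 1·3^0
  c_2 = 2 = 2·3^0
Factor λ_0 = (1, 2)

((1, 2),)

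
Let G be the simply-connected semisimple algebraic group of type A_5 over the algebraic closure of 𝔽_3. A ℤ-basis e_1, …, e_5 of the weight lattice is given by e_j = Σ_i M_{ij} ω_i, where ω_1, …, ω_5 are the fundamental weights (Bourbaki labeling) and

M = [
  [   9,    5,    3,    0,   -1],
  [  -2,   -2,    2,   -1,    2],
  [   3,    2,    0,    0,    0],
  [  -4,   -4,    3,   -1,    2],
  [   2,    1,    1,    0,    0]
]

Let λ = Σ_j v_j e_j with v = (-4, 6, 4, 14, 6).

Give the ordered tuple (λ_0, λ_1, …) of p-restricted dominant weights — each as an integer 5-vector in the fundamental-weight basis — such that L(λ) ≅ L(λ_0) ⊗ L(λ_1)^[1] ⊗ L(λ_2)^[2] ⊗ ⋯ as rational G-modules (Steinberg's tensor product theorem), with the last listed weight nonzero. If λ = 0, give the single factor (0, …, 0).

Change of basis e → ω: c = M·v where v = (-4, 6, 4, 14, 6):
  c_1 = (9)·(-4) + 5·6 + 3·4 + 0·14 + (-1)·(6) = 0
  c_2 = (-2)·(-4) + (-2)·(6) + 2·4 + (-1)·(14) + 2·6 = 2
  c_3 = (3)·(-4) + 2·6 + 0·4 + 0·14 + 0·6 = 0
  c_4 = (-4)·(-4) + (-4)·(6) + 3·4 + (-1)·(14) + 2·6 = 2
  c_5 = (2)·(-4) + 1·6 + 1·4 + 0·14 + 0·6 = 2
Expand coordinatewise in base 3:
  c_1 = 0
  c_2 = 2 = 2·3^0
  c_3 = 0
  c_4 = 2 = 2·3^0
  c_5 = 2 = 2·3^0
p-restricted factor λ_0 = (0, 2, 0, 2, 2)

((0, 2, 0, 2, 2),)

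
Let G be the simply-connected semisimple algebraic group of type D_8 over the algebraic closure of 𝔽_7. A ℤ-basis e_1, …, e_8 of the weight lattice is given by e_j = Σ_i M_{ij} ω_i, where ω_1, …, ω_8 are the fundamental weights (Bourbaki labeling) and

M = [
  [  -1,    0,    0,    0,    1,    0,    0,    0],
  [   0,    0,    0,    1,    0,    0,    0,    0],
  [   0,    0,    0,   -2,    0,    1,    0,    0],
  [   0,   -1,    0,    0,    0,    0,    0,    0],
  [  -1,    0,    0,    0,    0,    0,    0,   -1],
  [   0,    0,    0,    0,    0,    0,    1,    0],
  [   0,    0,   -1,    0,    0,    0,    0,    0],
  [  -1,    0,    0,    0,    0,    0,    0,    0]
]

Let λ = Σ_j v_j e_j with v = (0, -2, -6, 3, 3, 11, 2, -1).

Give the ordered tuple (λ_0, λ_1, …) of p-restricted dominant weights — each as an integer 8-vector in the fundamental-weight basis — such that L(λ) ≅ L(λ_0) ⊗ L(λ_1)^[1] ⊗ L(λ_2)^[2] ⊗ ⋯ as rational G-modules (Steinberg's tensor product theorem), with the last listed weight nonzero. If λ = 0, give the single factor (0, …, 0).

Converting to the ω-basis (c_i = row i of M dotted with v = (0, -2, -6, 3, 3, 11, 2, -1)):
  c_1 = (-1)·(0) + (0)·(-2) + (0)·(-6) + (0)·(3) + (1)·(3) + (0)·(11) + (0)·(2) + (0)·(-1) = 3
  c_2 = (0)·(0) + (0)·(-2) + (0)·(-6) + (1)·(3) + (0)·(3) + (0)·(11) + (0)·(2) + (0)·(-1) = 3
  c_3 = (0)·(0) + (0)·(-2) + (0)·(-6) + (-2)·(3) + (0)·(3) + (1)·(11) + (0)·(2) + (0)·(-1) = 5
  c_4 = (0)·(0) + (-1)·(-2) + (0)·(-6) + (0)·(3) + (0)·(3) + (0)·(11) + (0)·(2) + (0)·(-1) = 2
  c_5 = (-1)·(0) + (0)·(-2) + (0)·(-6) + (0)·(3) + (0)·(3) + (0)·(11) + (0)·(2) + (-1)·(-1) = 1
  c_6 = (0)·(0) + (0)·(-2) + (0)·(-6) + (0)·(3) + (0)·(3) + (0)·(11) + (1)·(2) + (0)·(-1) = 2
  c_7 = (0)·(0) + (0)·(-2) + (-1)·(-6) + (0)·(3) + (0)·(3) + (0)·(11) + (0)·(2) + (0)·(-1) = 6
  c_8 = (-1)·(0) + (0)·(-2) + (0)·(-6) + (0)·(3) + (0)·(3) + (0)·(11) + (0)·(2) + (0)·(-1) = 0
Writing each c_i in base p = 7:
  c_1 = 3 = 3·7^0
  c_2 = 3 = 3·7^0
  c_3 = 5 = 5·7^0
  c_4 = 2 = 2·7^0
  c_5 = 1 = 1·7^0
  c_6 = 2 = 2·7^0
  c_7 = 6 = 6·7^0
  c_8 = 0
λ_0 = (3, 3, 5, 2, 1, 2, 6, 0)

((3, 3, 5, 2, 1, 2, 6, 0),)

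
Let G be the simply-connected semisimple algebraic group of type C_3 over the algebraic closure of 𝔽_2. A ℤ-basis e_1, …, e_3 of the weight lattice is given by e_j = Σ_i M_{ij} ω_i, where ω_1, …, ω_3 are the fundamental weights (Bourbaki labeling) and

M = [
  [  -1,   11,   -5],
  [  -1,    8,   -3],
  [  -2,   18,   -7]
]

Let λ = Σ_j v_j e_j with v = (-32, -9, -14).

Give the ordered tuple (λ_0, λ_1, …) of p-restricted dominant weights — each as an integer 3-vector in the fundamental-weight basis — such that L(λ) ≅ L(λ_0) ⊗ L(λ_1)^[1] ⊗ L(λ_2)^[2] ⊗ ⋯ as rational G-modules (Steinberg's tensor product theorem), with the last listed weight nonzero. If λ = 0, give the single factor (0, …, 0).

Change of basis e → ω: c = M·v where v = (-32, -9, -14):
  c_1 = -1*-32 + 11*-9 + -5*-14 = 3
  c_2 = -1*-32 + 8*-9 + -3*-14 = 2
  c_3 = -2*-32 + 18*-9 + -7*-14 = 0
p = 2; digits c_i = Σ_j d_{ij}·2^j, 0 ≤ d_{ij} < 2:
  c_1 = 3 = 1·2^0 + 1·2^1
  c_2 = 2 = 0·2^0 + 1·2^1
  c_3 = 0
Factor λ_0 = (1, 0, 0)
Factor λ_1 = (1, 1, 0)

((1, 0, 0), (1, 1, 0))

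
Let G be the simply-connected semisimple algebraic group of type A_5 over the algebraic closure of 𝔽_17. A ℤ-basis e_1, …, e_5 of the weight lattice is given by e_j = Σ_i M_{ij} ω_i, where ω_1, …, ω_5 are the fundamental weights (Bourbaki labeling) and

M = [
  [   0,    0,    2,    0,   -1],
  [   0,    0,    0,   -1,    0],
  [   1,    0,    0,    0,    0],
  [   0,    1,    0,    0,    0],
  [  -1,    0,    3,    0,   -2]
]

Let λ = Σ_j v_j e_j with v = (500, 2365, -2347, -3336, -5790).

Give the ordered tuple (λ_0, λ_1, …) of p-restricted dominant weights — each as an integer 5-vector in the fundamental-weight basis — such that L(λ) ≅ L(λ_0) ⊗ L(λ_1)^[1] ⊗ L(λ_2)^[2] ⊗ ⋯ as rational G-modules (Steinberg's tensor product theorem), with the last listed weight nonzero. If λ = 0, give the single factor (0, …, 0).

Converting to the ω-basis (c_i = row i of M dotted with v = (500, 2365, -2347, -3336, -5790)):
  c_1 = 0*500 + 0*2365 + 2*-2347 + 0*-3336 + -1*-5790 = 1096
  c_2 = 0*500 + 0*2365 + 0*-2347 + -1*-3336 + 0*-5790 = 3336
  c_3 = 1*500 + 0*2365 + 0*-2347 + 0*-3336 + 0*-5790 = 500
  c_4 = 0*500 + 1*2365 + 0*-2347 + 0*-3336 + 0*-5790 = 2365
  c_5 = -1*500 + 0*2365 + 3*-2347 + 0*-3336 + -2*-5790 = 4039
Expand coordinatewise in base 17:
  c_1 = 1096 = 8·17^0 + 13·17^1 + 3·17^2
  c_2 = 3336 = 4·17^0 + 9·17^1 + 11·17^2
  c_3 = 500 = 7·17^0 + 12·17^1 + 1·17^2
  c_4 = 2365 = 2·17^0 + 3·17^1 + 8·17^2
  c_5 = 4039 = 10·17^0 + 16·17^1 + 13·17^2
Factor λ_0 = (8, 4, 7, 2, 10)
Factor λ_1 = (13, 9, 12, 3, 16)
Factor λ_2 = (3, 11, 1, 8, 13)

((8, 4, 7, 2, 10), (13, 9, 12, 3, 16), (3, 11, 1, 8, 13))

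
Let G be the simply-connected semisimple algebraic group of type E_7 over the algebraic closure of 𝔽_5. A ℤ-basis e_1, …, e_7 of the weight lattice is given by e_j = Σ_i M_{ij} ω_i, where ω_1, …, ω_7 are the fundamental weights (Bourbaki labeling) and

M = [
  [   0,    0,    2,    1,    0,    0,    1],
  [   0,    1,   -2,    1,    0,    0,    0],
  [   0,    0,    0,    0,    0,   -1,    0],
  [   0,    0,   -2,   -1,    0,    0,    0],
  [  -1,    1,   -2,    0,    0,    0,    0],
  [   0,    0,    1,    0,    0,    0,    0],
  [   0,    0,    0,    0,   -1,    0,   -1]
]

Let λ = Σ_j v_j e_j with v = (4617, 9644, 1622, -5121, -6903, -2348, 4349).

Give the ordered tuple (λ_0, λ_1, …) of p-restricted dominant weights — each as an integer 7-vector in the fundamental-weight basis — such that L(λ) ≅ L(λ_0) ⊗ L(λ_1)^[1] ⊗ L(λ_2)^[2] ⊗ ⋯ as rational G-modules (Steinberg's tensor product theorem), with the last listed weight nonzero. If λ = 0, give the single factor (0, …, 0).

Converting to the ω-basis (c_i = row i of M dotted with v = (4617, 9644, 1622, -5121, -6903, -2348, 4349)):
  c_1 = (0)·(4617) + (0)·(9644) + (2)·(1622) + (1)·(-5121) + (0)·(-6903) + (0)·(-2348) + (1)·(4349) = 2472
  c_2 = (0)·(4617) + (1)·(9644) + (-2)·(1622) + (1)·(-5121) + (0)·(-6903) + (0)·(-2348) + (0)·(4349) = 1279
  c_3 = (0)·(4617) + (0)·(9644) + (0)·(1622) + (0)·(-5121) + (0)·(-6903) + (-1)·(-2348) + (0)·(4349) = 2348
  c_4 = (0)·(4617) + (0)·(9644) + (-2)·(1622) + (-1)·(-5121) + (0)·(-6903) + (0)·(-2348) + (0)·(4349) = 1877
  c_5 = (-1)·(4617) + (1)·(9644) + (-2)·(1622) + (0)·(-5121) + (0)·(-6903) + (0)·(-2348) + (0)·(4349) = 1783
  c_6 = (0)·(4617) + (0)·(9644) + (1)·(1622) + (0)·(-5121) + (0)·(-6903) + (0)·(-2348) + (0)·(4349) = 1622
  c_7 = (0)·(4617) + (0)·(9644) + (0)·(1622) + (0)·(-5121) + (-1)·(-6903) + (0)·(-2348) + (-1)·(4349) = 2554
p = 5; digits c_i = Σ_j d_{ij}·5^j, 0 ≤ d_{ij} < 5:
  c_1 = 2472 = 2·5^0 + 4·5^1 + 3·5^2 + 4·5^3 + 3·5^4
  c_2 = 1279 = 4·5^0 + 0·5^1 + 1·5^2 + 0·5^3 + 2·5^4
  c_3 = 2348 = 3·5^0 + 4·5^1 + 3·5^2 + 3·5^3 + 3·5^4
  c_4 = 1877 = 2·5^0 + 0·5^1 + 0·5^2 + 0·5^3 + 3·5^4
  c_5 = 1783 = 3·5^0 + 1·5^1 + 1·5^2 + 4·5^3 + 2·5^4
  c_6 = 1622 = 2·5^0 + 4·5^1 + 4·5^2 + 2·5^3 + 2·5^4
  c_7 = 2554 = 4·5^0 + 0·5^1 + 2·5^2 + 0·5^3 + 4·5^4
p-restricted factor λ_0 = (2, 4, 3, 2, 3, 2, 4)
p-restricted factor λ_1 = (4, 0, 4, 0, 1, 4, 0)
p-restricted factor λ_2 = (3, 1, 3, 0, 1, 4, 2)
p-restricted factor λ_3 = (4, 0, 3, 0, 4, 2, 0)
p-restricted factor λ_4 = (3, 2, 3, 3, 2, 2, 4)

((2, 4, 3, 2, 3, 2, 4), (4, 0, 4, 0, 1, 4, 0), (3, 1, 3, 0, 1, 4, 2), (4, 0, 3, 0, 4, 2, 0), (3, 2, 3, 3, 2, 2, 4))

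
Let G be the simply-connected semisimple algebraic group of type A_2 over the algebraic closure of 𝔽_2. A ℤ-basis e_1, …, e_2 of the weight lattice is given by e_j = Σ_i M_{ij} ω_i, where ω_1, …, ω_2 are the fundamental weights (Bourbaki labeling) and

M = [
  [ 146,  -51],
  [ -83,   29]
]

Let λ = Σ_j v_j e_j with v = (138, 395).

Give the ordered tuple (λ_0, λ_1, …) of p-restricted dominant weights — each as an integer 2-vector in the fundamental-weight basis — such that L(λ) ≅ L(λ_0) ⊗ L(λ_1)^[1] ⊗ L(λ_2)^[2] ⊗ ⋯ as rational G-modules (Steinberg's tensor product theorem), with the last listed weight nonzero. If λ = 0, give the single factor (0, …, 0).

Compute c_i = Σ_j M_{ij} v_j with v = (138, 395):
  c_1 = 146·138 + (-51)·(395) = 3
  c_2 = (-83)·(138) + 29·395 = 1
p = 2; digits c_i = Σ_j d_{ij}·2^j, 0 ≤ d_{ij} < 2:
  c_1 = 3 = 1·2^0 + 1·2^1
  c_2 = 1 = 1·2^0
p-restricted factor λ_0 = (1, 1)
p-restricted factor λ_1 = (1, 0)

((1, 1), (1, 0))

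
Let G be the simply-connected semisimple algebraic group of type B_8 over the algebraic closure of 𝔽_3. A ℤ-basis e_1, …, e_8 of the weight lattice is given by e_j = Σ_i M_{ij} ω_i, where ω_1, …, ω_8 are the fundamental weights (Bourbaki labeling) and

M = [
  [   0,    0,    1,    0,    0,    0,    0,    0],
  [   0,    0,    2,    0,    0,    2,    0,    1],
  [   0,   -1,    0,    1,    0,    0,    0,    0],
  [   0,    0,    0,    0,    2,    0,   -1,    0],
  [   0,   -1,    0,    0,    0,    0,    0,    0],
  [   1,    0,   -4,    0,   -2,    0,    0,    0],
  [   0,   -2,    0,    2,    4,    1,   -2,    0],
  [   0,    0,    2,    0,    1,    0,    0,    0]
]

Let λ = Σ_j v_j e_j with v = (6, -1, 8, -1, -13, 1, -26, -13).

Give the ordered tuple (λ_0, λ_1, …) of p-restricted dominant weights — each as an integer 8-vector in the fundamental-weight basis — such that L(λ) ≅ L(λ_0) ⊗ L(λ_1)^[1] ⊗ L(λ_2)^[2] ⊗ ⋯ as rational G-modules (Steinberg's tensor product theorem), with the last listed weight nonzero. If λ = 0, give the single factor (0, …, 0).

((2, 2, 0, 0, 1, 0, 1, 0), (2, 1, 0, 0, 0, 0, 0, 1))

ω-coordinates c = M·v, v = (6, -1, 8, -1, -13, 1, -26, -13):
  c_1 = 0*6 + 0*-1 + 1*8 + 0*-1 + 0*-13 + 0*1 + 0*-26 + 0*-13 = 8
  c_2 = 0*6 + 0*-1 + 2*8 + 0*-1 + 0*-13 + 2*1 + 0*-26 + 1*-13 = 5
  c_3 = 0*6 + -1*-1 + 0*8 + 1*-1 + 0*-13 + 0*1 + 0*-26 + 0*-13 = 0
  c_4 = 0*6 + 0*-1 + 0*8 + 0*-1 + 2*-13 + 0*1 + -1*-26 + 0*-13 = 0
  c_5 = 0*6 + -1*-1 + 0*8 + 0*-1 + 0*-13 + 0*1 + 0*-26 + 0*-13 = 1
  c_6 = 1*6 + 0*-1 + -4*8 + 0*-1 + -2*-13 + 0*1 + 0*-26 + 0*-13 = 0
  c_7 = 0*6 + -2*-1 + 0*8 + 2*-1 + 4*-13 + 1*1 + -2*-26 + 0*-13 = 1
  c_8 = 0*6 + 0*-1 + 2*8 + 0*-1 + 1*-13 + 0*1 + 0*-26 + 0*-13 = 3
Base-3 expansion of each c_i:
  c_1 = 8 = 2·3^0 + 2·3^1
  c_2 = 5 = 2·3^0 + 1·3^1
  c_3 = 0
  c_4 = 0
  c_5 = 1 = 1·3^0
  c_6 = 0
  c_7 = 1 = 1·3^0
  c_8 = 3 = 0·3^0 + 1·3^1
p-restricted factor λ_0 = (2, 2, 0, 0, 1, 0, 1, 0)
p-restricted factor λ_1 = (2, 1, 0, 0, 0, 0, 0, 1)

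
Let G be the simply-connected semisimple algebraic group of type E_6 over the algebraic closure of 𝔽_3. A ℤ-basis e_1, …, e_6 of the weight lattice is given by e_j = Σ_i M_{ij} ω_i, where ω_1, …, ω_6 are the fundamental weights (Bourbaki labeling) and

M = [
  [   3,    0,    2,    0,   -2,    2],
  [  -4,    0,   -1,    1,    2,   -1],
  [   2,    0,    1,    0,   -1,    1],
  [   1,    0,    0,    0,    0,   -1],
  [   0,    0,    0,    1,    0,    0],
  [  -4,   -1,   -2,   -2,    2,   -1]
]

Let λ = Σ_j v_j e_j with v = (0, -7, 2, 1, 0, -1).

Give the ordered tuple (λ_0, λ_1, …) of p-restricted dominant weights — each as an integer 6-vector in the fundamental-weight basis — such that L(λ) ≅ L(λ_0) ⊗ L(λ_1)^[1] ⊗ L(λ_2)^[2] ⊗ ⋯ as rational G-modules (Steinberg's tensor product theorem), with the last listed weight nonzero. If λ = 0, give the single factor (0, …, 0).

In the fundamental-weight basis, λ has coordinates c = M·v (v = (0, -7, 2, 1, 0, -1)):
  c_1 = (3)·(0) + (0)·(-7) + (2)·(2) + (0)·(1) + (-2)·(0) + (2)·(-1) = 2
  c_2 = (-4)·(0) + (0)·(-7) + (-1)·(2) + (1)·(1) + (2)·(0) + (-1)·(-1) = 0
  c_3 = (2)·(0) + (0)·(-7) + (1)·(2) + (0)·(1) + (-1)·(0) + (1)·(-1) = 1
  c_4 = (1)·(0) + (0)·(-7) + (0)·(2) + (0)·(1) + (0)·(0) + (-1)·(-1) = 1
  c_5 = (0)·(0) + (0)·(-7) + (0)·(2) + (1)·(1) + (0)·(0) + (0)·(-1) = 1
  c_6 = (-4)·(0) + (-1)·(-7) + (-2)·(2) + (-2)·(1) + (2)·(0) + (-1)·(-1) = 2
Writing each c_i in base p = 3:
  c_1 = 2 = 2·3^0
  c_2 = 0
  c_3 = 1 = 1·3^0
  c_4 = 1 = 1·3^0
  c_5 = 1 = 1·3^0
  c_6 = 2 = 2·3^0
Factor λ_0 = (2, 0, 1, 1, 1, 2)

((2, 0, 1, 1, 1, 2),)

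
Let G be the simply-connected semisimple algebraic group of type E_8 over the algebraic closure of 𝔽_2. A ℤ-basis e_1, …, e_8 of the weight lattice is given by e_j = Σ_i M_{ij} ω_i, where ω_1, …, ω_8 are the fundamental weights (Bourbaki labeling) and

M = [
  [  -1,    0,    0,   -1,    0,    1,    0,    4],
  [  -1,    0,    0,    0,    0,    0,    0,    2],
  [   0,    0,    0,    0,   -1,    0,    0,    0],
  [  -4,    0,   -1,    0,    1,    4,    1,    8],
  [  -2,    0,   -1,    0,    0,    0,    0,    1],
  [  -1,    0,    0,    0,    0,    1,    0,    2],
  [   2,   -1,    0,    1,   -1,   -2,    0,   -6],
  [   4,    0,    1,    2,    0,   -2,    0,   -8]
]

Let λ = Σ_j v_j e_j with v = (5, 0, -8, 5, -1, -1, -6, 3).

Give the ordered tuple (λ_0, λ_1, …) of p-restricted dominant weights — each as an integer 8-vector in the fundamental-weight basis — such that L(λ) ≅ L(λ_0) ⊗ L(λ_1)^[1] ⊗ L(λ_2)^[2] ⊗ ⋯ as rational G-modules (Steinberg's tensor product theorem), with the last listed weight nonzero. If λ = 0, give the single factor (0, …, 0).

Compute c_i = Σ_j M_{ij} v_j with v = (5, 0, -8, 5, -1, -1, -6, 3):
  c_1 = (-1)·(5) + 0·0 + (0)·(-8) + (-1)·(5) + (0)·(-1) + (1)·(-1) + (0)·(-6) + 4·3 = 1
  c_2 = (-1)·(5) + 0·0 + (0)·(-8) + 0·5 + (0)·(-1) + (0)·(-1) + (0)·(-6) + 2·3 = 1
  c_3 = 0·5 + 0·0 + (0)·(-8) + 0·5 + (-1)·(-1) + (0)·(-1) + (0)·(-6) + 0·3 = 1
  c_4 = (-4)·(5) + 0·0 + (-1)·(-8) + 0·5 + (1)·(-1) + (4)·(-1) + (1)·(-6) + 8·3 = 1
  c_5 = (-2)·(5) + 0·0 + (-1)·(-8) + 0·5 + (0)·(-1) + (0)·(-1) + (0)·(-6) + 1·3 = 1
  c_6 = (-1)·(5) + 0·0 + (0)·(-8) + 0·5 + (0)·(-1) + (1)·(-1) + (0)·(-6) + 2·3 = 0
  c_7 = 2·5 + (-1)·(0) + (0)·(-8) + 1·5 + (-1)·(-1) + (-2)·(-1) + (0)·(-6) + (-6)·(3) = 0
  c_8 = 4·5 + 0·0 + (1)·(-8) + 2·5 + (0)·(-1) + (-2)·(-1) + (0)·(-6) + (-8)·(3) = 0
Expand coordinatewise in base 2:
  c_1 = 1 = 1·2^0
  c_2 = 1 = 1·2^0
  c_3 = 1 = 1·2^0
  c_4 = 1 = 1·2^0
  c_5 = 1 = 1·2^0
  c_6 = 0
  c_7 = 0
  c_8 = 0
Factor λ_0 = (1, 1, 1, 1, 1, 0, 0, 0)

((1, 1, 1, 1, 1, 0, 0, 0),)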